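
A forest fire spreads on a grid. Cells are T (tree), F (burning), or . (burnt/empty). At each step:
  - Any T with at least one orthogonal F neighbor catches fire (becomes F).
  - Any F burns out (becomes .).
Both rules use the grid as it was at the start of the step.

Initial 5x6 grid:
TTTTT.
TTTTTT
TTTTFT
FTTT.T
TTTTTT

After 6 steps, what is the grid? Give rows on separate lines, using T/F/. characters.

Step 1: 6 trees catch fire, 2 burn out
  TTTTT.
  TTTTFT
  FTTF.F
  .FTT.T
  FTTTTT
Step 2: 10 trees catch fire, 6 burn out
  TTTTF.
  FTTF.F
  .FF...
  ..FF.F
  .FTTTT
Step 3: 7 trees catch fire, 10 burn out
  FTTF..
  .FF...
  ......
  ......
  ..FFTF
Step 4: 3 trees catch fire, 7 burn out
  .FF...
  ......
  ......
  ......
  ....F.
Step 5: 0 trees catch fire, 3 burn out
  ......
  ......
  ......
  ......
  ......
Step 6: 0 trees catch fire, 0 burn out
  ......
  ......
  ......
  ......
  ......

......
......
......
......
......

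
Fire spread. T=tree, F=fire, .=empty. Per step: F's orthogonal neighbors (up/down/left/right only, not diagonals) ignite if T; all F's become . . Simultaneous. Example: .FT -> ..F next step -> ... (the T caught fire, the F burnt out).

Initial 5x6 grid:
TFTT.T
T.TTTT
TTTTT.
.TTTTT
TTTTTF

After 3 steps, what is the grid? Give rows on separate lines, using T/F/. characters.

Step 1: 4 trees catch fire, 2 burn out
  F.FT.T
  T.TTTT
  TTTTT.
  .TTTTF
  TTTTF.
Step 2: 5 trees catch fire, 4 burn out
  ...F.T
  F.FTTT
  TTTTT.
  .TTTF.
  TTTF..
Step 3: 6 trees catch fire, 5 burn out
  .....T
  ...FTT
  FTFTF.
  .TTF..
  TTF...

.....T
...FTT
FTFTF.
.TTF..
TTF...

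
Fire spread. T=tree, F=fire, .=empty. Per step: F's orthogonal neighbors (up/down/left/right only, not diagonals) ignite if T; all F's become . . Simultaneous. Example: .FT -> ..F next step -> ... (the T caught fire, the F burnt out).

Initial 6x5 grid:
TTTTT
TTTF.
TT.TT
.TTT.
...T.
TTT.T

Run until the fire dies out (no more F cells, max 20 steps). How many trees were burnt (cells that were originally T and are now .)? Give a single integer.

Step 1: +3 fires, +1 burnt (F count now 3)
Step 2: +5 fires, +3 burnt (F count now 5)
Step 3: +5 fires, +5 burnt (F count now 5)
Step 4: +3 fires, +5 burnt (F count now 3)
Step 5: +0 fires, +3 burnt (F count now 0)
Fire out after step 5
Initially T: 20, now '.': 26
Total burnt (originally-T cells now '.'): 16

Answer: 16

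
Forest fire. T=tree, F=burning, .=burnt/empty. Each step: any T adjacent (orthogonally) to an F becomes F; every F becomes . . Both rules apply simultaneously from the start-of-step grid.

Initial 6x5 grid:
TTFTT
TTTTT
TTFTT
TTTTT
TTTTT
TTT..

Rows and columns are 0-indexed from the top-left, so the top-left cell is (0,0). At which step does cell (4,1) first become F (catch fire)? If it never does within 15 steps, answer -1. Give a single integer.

Step 1: cell (4,1)='T' (+6 fires, +2 burnt)
Step 2: cell (4,1)='T' (+9 fires, +6 burnt)
Step 3: cell (4,1)='F' (+7 fires, +9 burnt)
  -> target ignites at step 3
Step 4: cell (4,1)='.' (+3 fires, +7 burnt)
Step 5: cell (4,1)='.' (+1 fires, +3 burnt)
Step 6: cell (4,1)='.' (+0 fires, +1 burnt)
  fire out at step 6

3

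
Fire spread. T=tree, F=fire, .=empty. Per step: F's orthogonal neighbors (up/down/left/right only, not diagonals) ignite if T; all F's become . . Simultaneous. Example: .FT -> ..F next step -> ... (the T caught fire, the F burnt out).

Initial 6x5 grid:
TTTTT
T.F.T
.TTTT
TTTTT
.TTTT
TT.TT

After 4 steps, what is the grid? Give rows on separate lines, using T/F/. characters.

Step 1: 2 trees catch fire, 1 burn out
  TTFTT
  T...T
  .TFTT
  TTTTT
  .TTTT
  TT.TT
Step 2: 5 trees catch fire, 2 burn out
  TF.FT
  T...T
  .F.FT
  TTFTT
  .TTTT
  TT.TT
Step 3: 6 trees catch fire, 5 burn out
  F...F
  T...T
  ....F
  TF.FT
  .TFTT
  TT.TT
Step 4: 6 trees catch fire, 6 burn out
  .....
  F...F
  .....
  F...F
  .F.FT
  TT.TT

.....
F...F
.....
F...F
.F.FT
TT.TT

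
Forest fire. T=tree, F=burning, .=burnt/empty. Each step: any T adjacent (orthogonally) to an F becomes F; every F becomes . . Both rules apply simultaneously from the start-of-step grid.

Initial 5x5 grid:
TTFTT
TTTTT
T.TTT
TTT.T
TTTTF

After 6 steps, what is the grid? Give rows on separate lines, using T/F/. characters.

Step 1: 5 trees catch fire, 2 burn out
  TF.FT
  TTFTT
  T.TTT
  TTT.F
  TTTF.
Step 2: 7 trees catch fire, 5 burn out
  F...F
  TF.FT
  T.FTF
  TTT..
  TTF..
Step 3: 5 trees catch fire, 7 burn out
  .....
  F...F
  T..F.
  TTF..
  TF...
Step 4: 3 trees catch fire, 5 burn out
  .....
  .....
  F....
  TF...
  F....
Step 5: 1 trees catch fire, 3 burn out
  .....
  .....
  .....
  F....
  .....
Step 6: 0 trees catch fire, 1 burn out
  .....
  .....
  .....
  .....
  .....

.....
.....
.....
.....
.....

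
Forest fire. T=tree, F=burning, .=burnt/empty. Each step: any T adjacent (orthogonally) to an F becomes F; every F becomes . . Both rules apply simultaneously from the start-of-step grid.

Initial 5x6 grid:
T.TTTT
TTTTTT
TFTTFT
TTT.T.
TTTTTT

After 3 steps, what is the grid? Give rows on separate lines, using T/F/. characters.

Step 1: 8 trees catch fire, 2 burn out
  T.TTTT
  TFTTFT
  F.FF.F
  TFT.F.
  TTTTTT
Step 2: 9 trees catch fire, 8 burn out
  T.TTFT
  F.FF.F
  ......
  F.F...
  TFTTFT
Step 3: 8 trees catch fire, 9 burn out
  F.FF.F
  ......
  ......
  ......
  F.FF.F

F.FF.F
......
......
......
F.FF.F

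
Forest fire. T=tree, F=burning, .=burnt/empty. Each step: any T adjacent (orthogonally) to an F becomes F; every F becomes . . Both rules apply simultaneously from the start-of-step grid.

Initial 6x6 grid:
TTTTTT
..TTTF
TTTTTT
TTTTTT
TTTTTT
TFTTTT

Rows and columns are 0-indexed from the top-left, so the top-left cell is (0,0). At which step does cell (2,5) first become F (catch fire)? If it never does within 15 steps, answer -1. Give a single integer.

Step 1: cell (2,5)='F' (+6 fires, +2 burnt)
  -> target ignites at step 1
Step 2: cell (2,5)='.' (+8 fires, +6 burnt)
Step 3: cell (2,5)='.' (+10 fires, +8 burnt)
Step 4: cell (2,5)='.' (+6 fires, +10 burnt)
Step 5: cell (2,5)='.' (+1 fires, +6 burnt)
Step 6: cell (2,5)='.' (+1 fires, +1 burnt)
Step 7: cell (2,5)='.' (+0 fires, +1 burnt)
  fire out at step 7

1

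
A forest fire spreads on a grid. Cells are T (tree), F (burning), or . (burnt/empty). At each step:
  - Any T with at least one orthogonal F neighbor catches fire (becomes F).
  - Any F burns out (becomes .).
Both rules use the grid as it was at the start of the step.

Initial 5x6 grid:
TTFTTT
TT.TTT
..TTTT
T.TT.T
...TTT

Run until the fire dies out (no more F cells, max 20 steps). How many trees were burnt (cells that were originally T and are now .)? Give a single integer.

Step 1: +2 fires, +1 burnt (F count now 2)
Step 2: +4 fires, +2 burnt (F count now 4)
Step 3: +4 fires, +4 burnt (F count now 4)
Step 4: +4 fires, +4 burnt (F count now 4)
Step 5: +3 fires, +4 burnt (F count now 3)
Step 6: +2 fires, +3 burnt (F count now 2)
Step 7: +1 fires, +2 burnt (F count now 1)
Step 8: +0 fires, +1 burnt (F count now 0)
Fire out after step 8
Initially T: 21, now '.': 29
Total burnt (originally-T cells now '.'): 20

Answer: 20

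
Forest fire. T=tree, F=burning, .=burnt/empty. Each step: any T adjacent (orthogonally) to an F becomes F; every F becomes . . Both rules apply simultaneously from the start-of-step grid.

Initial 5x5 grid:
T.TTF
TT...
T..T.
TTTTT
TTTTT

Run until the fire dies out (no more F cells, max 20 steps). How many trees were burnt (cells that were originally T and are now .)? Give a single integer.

Answer: 2

Derivation:
Step 1: +1 fires, +1 burnt (F count now 1)
Step 2: +1 fires, +1 burnt (F count now 1)
Step 3: +0 fires, +1 burnt (F count now 0)
Fire out after step 3
Initially T: 17, now '.': 10
Total burnt (originally-T cells now '.'): 2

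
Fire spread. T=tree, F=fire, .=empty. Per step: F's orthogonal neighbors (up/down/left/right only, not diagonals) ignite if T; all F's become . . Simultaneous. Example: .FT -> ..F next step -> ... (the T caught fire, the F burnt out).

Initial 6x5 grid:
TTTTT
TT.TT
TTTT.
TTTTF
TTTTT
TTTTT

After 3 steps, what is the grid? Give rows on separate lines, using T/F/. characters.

Step 1: 2 trees catch fire, 1 burn out
  TTTTT
  TT.TT
  TTTT.
  TTTF.
  TTTTF
  TTTTT
Step 2: 4 trees catch fire, 2 burn out
  TTTTT
  TT.TT
  TTTF.
  TTF..
  TTTF.
  TTTTF
Step 3: 5 trees catch fire, 4 burn out
  TTTTT
  TT.FT
  TTF..
  TF...
  TTF..
  TTTF.

TTTTT
TT.FT
TTF..
TF...
TTF..
TTTF.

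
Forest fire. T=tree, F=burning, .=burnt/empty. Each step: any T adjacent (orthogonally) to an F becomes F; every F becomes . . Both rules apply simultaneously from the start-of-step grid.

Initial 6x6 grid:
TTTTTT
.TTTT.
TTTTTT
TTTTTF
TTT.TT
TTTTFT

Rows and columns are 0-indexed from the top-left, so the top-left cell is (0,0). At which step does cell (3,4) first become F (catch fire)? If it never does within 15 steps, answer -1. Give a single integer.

Step 1: cell (3,4)='F' (+6 fires, +2 burnt)
  -> target ignites at step 1
Step 2: cell (3,4)='.' (+3 fires, +6 burnt)
Step 3: cell (3,4)='.' (+5 fires, +3 burnt)
Step 4: cell (3,4)='.' (+6 fires, +5 burnt)
Step 5: cell (3,4)='.' (+6 fires, +6 burnt)
Step 6: cell (3,4)='.' (+3 fires, +6 burnt)
Step 7: cell (3,4)='.' (+1 fires, +3 burnt)
Step 8: cell (3,4)='.' (+1 fires, +1 burnt)
Step 9: cell (3,4)='.' (+0 fires, +1 burnt)
  fire out at step 9

1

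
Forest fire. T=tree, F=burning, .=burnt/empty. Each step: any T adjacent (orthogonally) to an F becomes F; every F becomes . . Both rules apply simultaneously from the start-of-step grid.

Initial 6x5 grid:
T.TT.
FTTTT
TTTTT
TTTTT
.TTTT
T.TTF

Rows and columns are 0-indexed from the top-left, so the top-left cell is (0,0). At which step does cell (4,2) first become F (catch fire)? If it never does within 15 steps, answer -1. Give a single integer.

Step 1: cell (4,2)='T' (+5 fires, +2 burnt)
Step 2: cell (4,2)='T' (+6 fires, +5 burnt)
Step 3: cell (4,2)='F' (+7 fires, +6 burnt)
  -> target ignites at step 3
Step 4: cell (4,2)='.' (+5 fires, +7 burnt)
Step 5: cell (4,2)='.' (+0 fires, +5 burnt)
  fire out at step 5

3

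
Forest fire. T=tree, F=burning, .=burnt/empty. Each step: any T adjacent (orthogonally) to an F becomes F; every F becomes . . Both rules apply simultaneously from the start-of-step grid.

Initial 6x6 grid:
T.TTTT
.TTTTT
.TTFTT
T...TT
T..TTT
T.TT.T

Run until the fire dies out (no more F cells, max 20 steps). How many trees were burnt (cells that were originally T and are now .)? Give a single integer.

Answer: 21

Derivation:
Step 1: +3 fires, +1 burnt (F count now 3)
Step 2: +6 fires, +3 burnt (F count now 6)
Step 3: +6 fires, +6 burnt (F count now 6)
Step 4: +3 fires, +6 burnt (F count now 3)
Step 5: +2 fires, +3 burnt (F count now 2)
Step 6: +1 fires, +2 burnt (F count now 1)
Step 7: +0 fires, +1 burnt (F count now 0)
Fire out after step 7
Initially T: 25, now '.': 32
Total burnt (originally-T cells now '.'): 21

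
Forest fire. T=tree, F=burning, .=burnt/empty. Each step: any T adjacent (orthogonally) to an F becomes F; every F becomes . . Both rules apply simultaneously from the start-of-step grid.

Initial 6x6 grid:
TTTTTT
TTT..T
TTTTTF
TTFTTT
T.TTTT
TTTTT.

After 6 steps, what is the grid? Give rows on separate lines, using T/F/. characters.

Step 1: 7 trees catch fire, 2 burn out
  TTTTTT
  TTT..F
  TTFTF.
  TF.FTF
  T.FTTT
  TTTTT.
Step 2: 9 trees catch fire, 7 burn out
  TTTTTF
  TTF...
  TF.F..
  F...F.
  T..FTF
  TTFTT.
Step 3: 8 trees catch fire, 9 burn out
  TTFTF.
  TF....
  F.....
  ......
  F...F.
  TF.FT.
Step 4: 5 trees catch fire, 8 burn out
  TF.F..
  F.....
  ......
  ......
  ......
  F...F.
Step 5: 1 trees catch fire, 5 burn out
  F.....
  ......
  ......
  ......
  ......
  ......
Step 6: 0 trees catch fire, 1 burn out
  ......
  ......
  ......
  ......
  ......
  ......

......
......
......
......
......
......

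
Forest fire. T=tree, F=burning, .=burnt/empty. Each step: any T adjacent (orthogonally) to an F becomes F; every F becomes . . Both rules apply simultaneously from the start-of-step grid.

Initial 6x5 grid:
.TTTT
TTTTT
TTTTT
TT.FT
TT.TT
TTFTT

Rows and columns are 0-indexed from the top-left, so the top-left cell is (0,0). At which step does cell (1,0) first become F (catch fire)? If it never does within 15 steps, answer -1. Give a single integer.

Step 1: cell (1,0)='T' (+5 fires, +2 burnt)
Step 2: cell (1,0)='T' (+7 fires, +5 burnt)
Step 3: cell (1,0)='T' (+6 fires, +7 burnt)
Step 4: cell (1,0)='T' (+5 fires, +6 burnt)
Step 5: cell (1,0)='F' (+2 fires, +5 burnt)
  -> target ignites at step 5
Step 6: cell (1,0)='.' (+0 fires, +2 burnt)
  fire out at step 6

5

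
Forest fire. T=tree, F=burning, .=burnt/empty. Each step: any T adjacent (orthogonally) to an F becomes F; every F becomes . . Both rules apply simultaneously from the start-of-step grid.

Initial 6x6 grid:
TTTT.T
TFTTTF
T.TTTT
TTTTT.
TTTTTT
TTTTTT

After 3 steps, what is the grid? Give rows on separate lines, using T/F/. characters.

Step 1: 6 trees catch fire, 2 burn out
  TFTT.F
  F.FTF.
  T.TTTF
  TTTTT.
  TTTTTT
  TTTTTT
Step 2: 6 trees catch fire, 6 burn out
  F.FT..
  ...F..
  F.FTF.
  TTTTT.
  TTTTTT
  TTTTTT
Step 3: 5 trees catch fire, 6 burn out
  ...F..
  ......
  ...F..
  FTFTF.
  TTTTTT
  TTTTTT

...F..
......
...F..
FTFTF.
TTTTTT
TTTTTT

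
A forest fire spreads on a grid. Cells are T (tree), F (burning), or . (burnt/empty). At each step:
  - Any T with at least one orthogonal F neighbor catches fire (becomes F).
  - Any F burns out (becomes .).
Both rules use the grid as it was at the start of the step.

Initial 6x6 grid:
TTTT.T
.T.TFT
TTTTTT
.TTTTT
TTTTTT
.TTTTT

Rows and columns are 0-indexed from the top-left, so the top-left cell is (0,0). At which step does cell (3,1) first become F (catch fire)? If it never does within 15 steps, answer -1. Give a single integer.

Step 1: cell (3,1)='T' (+3 fires, +1 burnt)
Step 2: cell (3,1)='T' (+5 fires, +3 burnt)
Step 3: cell (3,1)='T' (+5 fires, +5 burnt)
Step 4: cell (3,1)='T' (+6 fires, +5 burnt)
Step 5: cell (3,1)='F' (+7 fires, +6 burnt)
  -> target ignites at step 5
Step 6: cell (3,1)='.' (+2 fires, +7 burnt)
Step 7: cell (3,1)='.' (+2 fires, +2 burnt)
Step 8: cell (3,1)='.' (+0 fires, +2 burnt)
  fire out at step 8

5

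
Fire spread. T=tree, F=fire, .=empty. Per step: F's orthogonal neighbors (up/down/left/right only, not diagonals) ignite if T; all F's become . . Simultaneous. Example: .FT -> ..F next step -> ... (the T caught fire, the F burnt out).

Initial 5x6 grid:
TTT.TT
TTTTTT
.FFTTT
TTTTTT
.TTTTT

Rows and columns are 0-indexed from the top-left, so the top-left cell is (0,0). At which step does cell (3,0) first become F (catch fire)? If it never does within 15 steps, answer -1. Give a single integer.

Step 1: cell (3,0)='T' (+5 fires, +2 burnt)
Step 2: cell (3,0)='F' (+9 fires, +5 burnt)
  -> target ignites at step 2
Step 3: cell (3,0)='.' (+5 fires, +9 burnt)
Step 4: cell (3,0)='.' (+4 fires, +5 burnt)
Step 5: cell (3,0)='.' (+2 fires, +4 burnt)
Step 6: cell (3,0)='.' (+0 fires, +2 burnt)
  fire out at step 6

2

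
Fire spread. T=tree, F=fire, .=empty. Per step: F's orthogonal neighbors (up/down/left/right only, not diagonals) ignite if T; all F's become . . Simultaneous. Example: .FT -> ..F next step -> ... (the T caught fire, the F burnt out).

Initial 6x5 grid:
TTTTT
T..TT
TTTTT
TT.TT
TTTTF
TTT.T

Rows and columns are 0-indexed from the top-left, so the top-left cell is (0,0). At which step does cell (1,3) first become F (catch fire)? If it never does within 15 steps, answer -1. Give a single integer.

Step 1: cell (1,3)='T' (+3 fires, +1 burnt)
Step 2: cell (1,3)='T' (+3 fires, +3 burnt)
Step 3: cell (1,3)='T' (+4 fires, +3 burnt)
Step 4: cell (1,3)='F' (+6 fires, +4 burnt)
  -> target ignites at step 4
Step 5: cell (1,3)='.' (+4 fires, +6 burnt)
Step 6: cell (1,3)='.' (+2 fires, +4 burnt)
Step 7: cell (1,3)='.' (+2 fires, +2 burnt)
Step 8: cell (1,3)='.' (+1 fires, +2 burnt)
Step 9: cell (1,3)='.' (+0 fires, +1 burnt)
  fire out at step 9

4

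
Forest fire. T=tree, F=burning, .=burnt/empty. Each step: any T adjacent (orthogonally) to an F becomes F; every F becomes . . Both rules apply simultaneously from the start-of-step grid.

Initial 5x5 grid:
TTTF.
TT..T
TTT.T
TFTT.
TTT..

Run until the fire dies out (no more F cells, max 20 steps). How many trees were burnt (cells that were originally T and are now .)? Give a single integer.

Answer: 14

Derivation:
Step 1: +5 fires, +2 burnt (F count now 5)
Step 2: +7 fires, +5 burnt (F count now 7)
Step 3: +2 fires, +7 burnt (F count now 2)
Step 4: +0 fires, +2 burnt (F count now 0)
Fire out after step 4
Initially T: 16, now '.': 23
Total burnt (originally-T cells now '.'): 14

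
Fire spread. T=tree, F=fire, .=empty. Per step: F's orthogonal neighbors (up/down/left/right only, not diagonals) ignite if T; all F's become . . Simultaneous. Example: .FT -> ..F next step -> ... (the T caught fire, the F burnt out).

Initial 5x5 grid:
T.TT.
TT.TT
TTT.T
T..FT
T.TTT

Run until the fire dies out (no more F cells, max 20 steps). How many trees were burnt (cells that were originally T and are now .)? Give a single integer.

Answer: 9

Derivation:
Step 1: +2 fires, +1 burnt (F count now 2)
Step 2: +3 fires, +2 burnt (F count now 3)
Step 3: +1 fires, +3 burnt (F count now 1)
Step 4: +1 fires, +1 burnt (F count now 1)
Step 5: +1 fires, +1 burnt (F count now 1)
Step 6: +1 fires, +1 burnt (F count now 1)
Step 7: +0 fires, +1 burnt (F count now 0)
Fire out after step 7
Initially T: 17, now '.': 17
Total burnt (originally-T cells now '.'): 9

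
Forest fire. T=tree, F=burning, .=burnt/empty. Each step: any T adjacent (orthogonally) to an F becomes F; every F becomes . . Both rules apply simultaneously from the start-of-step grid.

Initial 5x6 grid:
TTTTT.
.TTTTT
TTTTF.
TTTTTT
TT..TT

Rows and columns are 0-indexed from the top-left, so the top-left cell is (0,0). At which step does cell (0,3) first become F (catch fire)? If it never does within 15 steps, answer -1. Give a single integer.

Step 1: cell (0,3)='T' (+3 fires, +1 burnt)
Step 2: cell (0,3)='T' (+7 fires, +3 burnt)
Step 3: cell (0,3)='F' (+5 fires, +7 burnt)
  -> target ignites at step 3
Step 4: cell (0,3)='.' (+4 fires, +5 burnt)
Step 5: cell (0,3)='.' (+3 fires, +4 burnt)
Step 6: cell (0,3)='.' (+2 fires, +3 burnt)
Step 7: cell (0,3)='.' (+0 fires, +2 burnt)
  fire out at step 7

3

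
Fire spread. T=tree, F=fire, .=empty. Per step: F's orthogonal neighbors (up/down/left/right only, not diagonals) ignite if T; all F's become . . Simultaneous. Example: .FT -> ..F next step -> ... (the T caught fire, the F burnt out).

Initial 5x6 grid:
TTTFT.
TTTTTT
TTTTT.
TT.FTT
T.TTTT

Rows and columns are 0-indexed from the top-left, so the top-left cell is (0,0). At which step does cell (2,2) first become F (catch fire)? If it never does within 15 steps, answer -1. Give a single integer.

Step 1: cell (2,2)='T' (+6 fires, +2 burnt)
Step 2: cell (2,2)='F' (+8 fires, +6 burnt)
  -> target ignites at step 2
Step 3: cell (2,2)='.' (+5 fires, +8 burnt)
Step 4: cell (2,2)='.' (+3 fires, +5 burnt)
Step 5: cell (2,2)='.' (+1 fires, +3 burnt)
Step 6: cell (2,2)='.' (+1 fires, +1 burnt)
Step 7: cell (2,2)='.' (+0 fires, +1 burnt)
  fire out at step 7

2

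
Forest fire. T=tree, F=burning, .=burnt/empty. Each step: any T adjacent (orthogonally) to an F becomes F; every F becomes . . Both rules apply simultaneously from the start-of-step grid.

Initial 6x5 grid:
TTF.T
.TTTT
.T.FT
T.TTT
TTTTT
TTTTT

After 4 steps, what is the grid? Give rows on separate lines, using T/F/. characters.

Step 1: 5 trees catch fire, 2 burn out
  TF..T
  .TFFT
  .T..F
  T.TFT
  TTTTT
  TTTTT
Step 2: 6 trees catch fire, 5 burn out
  F...T
  .F..F
  .T...
  T.F.F
  TTTFT
  TTTTT
Step 3: 5 trees catch fire, 6 burn out
  ....F
  .....
  .F...
  T....
  TTF.F
  TTTFT
Step 4: 3 trees catch fire, 5 burn out
  .....
  .....
  .....
  T....
  TF...
  TTF.F

.....
.....
.....
T....
TF...
TTF.F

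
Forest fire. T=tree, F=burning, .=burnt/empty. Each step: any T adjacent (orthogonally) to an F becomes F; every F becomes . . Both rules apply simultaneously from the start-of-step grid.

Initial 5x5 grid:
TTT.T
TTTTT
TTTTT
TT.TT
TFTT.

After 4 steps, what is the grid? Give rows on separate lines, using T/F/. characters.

Step 1: 3 trees catch fire, 1 burn out
  TTT.T
  TTTTT
  TTTTT
  TF.TT
  F.FT.
Step 2: 3 trees catch fire, 3 burn out
  TTT.T
  TTTTT
  TFTTT
  F..TT
  ...F.
Step 3: 4 trees catch fire, 3 burn out
  TTT.T
  TFTTT
  F.FTT
  ...FT
  .....
Step 4: 5 trees catch fire, 4 burn out
  TFT.T
  F.FTT
  ...FT
  ....F
  .....

TFT.T
F.FTT
...FT
....F
.....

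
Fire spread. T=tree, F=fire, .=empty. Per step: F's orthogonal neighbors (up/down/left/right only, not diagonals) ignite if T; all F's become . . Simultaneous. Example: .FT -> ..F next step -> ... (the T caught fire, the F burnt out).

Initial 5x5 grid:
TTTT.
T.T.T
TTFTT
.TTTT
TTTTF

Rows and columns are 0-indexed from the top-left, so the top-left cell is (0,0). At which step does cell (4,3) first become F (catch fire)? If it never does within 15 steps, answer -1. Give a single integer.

Step 1: cell (4,3)='F' (+6 fires, +2 burnt)
  -> target ignites at step 1
Step 2: cell (4,3)='.' (+6 fires, +6 burnt)
Step 3: cell (4,3)='.' (+5 fires, +6 burnt)
Step 4: cell (4,3)='.' (+2 fires, +5 burnt)
Step 5: cell (4,3)='.' (+0 fires, +2 burnt)
  fire out at step 5

1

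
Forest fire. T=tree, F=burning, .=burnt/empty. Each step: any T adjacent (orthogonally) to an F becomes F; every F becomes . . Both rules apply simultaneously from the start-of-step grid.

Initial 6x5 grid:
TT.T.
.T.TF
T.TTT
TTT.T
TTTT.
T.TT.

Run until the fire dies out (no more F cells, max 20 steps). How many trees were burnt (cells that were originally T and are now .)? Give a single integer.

Answer: 17

Derivation:
Step 1: +2 fires, +1 burnt (F count now 2)
Step 2: +3 fires, +2 burnt (F count now 3)
Step 3: +1 fires, +3 burnt (F count now 1)
Step 4: +1 fires, +1 burnt (F count now 1)
Step 5: +2 fires, +1 burnt (F count now 2)
Step 6: +4 fires, +2 burnt (F count now 4)
Step 7: +3 fires, +4 burnt (F count now 3)
Step 8: +1 fires, +3 burnt (F count now 1)
Step 9: +0 fires, +1 burnt (F count now 0)
Fire out after step 9
Initially T: 20, now '.': 27
Total burnt (originally-T cells now '.'): 17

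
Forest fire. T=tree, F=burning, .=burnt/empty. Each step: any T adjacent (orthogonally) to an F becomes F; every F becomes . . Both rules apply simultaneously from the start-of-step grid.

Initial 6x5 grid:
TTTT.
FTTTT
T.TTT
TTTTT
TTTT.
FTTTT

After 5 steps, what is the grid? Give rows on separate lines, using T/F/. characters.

Step 1: 5 trees catch fire, 2 burn out
  FTTT.
  .FTTT
  F.TTT
  TTTTT
  FTTT.
  .FTTT
Step 2: 5 trees catch fire, 5 burn out
  .FTT.
  ..FTT
  ..TTT
  FTTTT
  .FTT.
  ..FTT
Step 3: 6 trees catch fire, 5 burn out
  ..FT.
  ...FT
  ..FTT
  .FTTT
  ..FT.
  ...FT
Step 4: 6 trees catch fire, 6 burn out
  ...F.
  ....F
  ...FT
  ..FTT
  ...F.
  ....F
Step 5: 2 trees catch fire, 6 burn out
  .....
  .....
  ....F
  ...FT
  .....
  .....

.....
.....
....F
...FT
.....
.....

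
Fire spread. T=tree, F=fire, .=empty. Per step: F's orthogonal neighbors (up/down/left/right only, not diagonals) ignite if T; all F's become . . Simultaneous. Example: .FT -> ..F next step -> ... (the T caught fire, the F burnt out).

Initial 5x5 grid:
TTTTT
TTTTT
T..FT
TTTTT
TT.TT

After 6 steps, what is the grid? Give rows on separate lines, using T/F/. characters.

Step 1: 3 trees catch fire, 1 burn out
  TTTTT
  TTTFT
  T...F
  TTTFT
  TT.TT
Step 2: 6 trees catch fire, 3 burn out
  TTTFT
  TTF.F
  T....
  TTF.F
  TT.FT
Step 3: 5 trees catch fire, 6 burn out
  TTF.F
  TF...
  T....
  TF...
  TT..F
Step 4: 4 trees catch fire, 5 burn out
  TF...
  F....
  T....
  F....
  TF...
Step 5: 3 trees catch fire, 4 burn out
  F....
  .....
  F....
  .....
  F....
Step 6: 0 trees catch fire, 3 burn out
  .....
  .....
  .....
  .....
  .....

.....
.....
.....
.....
.....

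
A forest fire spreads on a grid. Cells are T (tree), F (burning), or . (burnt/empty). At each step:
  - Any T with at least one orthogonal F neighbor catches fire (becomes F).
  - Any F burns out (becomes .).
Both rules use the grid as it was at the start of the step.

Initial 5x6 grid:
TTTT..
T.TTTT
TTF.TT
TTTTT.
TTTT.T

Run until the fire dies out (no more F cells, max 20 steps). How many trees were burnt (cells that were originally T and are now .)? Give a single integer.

Answer: 22

Derivation:
Step 1: +3 fires, +1 burnt (F count now 3)
Step 2: +6 fires, +3 burnt (F count now 6)
Step 3: +8 fires, +6 burnt (F count now 8)
Step 4: +4 fires, +8 burnt (F count now 4)
Step 5: +1 fires, +4 burnt (F count now 1)
Step 6: +0 fires, +1 burnt (F count now 0)
Fire out after step 6
Initially T: 23, now '.': 29
Total burnt (originally-T cells now '.'): 22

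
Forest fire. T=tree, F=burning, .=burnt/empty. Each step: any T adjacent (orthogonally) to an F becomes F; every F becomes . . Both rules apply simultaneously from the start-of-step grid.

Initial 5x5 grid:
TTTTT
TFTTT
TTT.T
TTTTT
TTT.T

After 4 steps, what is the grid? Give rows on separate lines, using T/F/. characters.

Step 1: 4 trees catch fire, 1 burn out
  TFTTT
  F.FTT
  TFT.T
  TTTTT
  TTT.T
Step 2: 6 trees catch fire, 4 burn out
  F.FTT
  ...FT
  F.F.T
  TFTTT
  TTT.T
Step 3: 5 trees catch fire, 6 burn out
  ...FT
  ....F
  ....T
  F.FTT
  TFT.T
Step 4: 5 trees catch fire, 5 burn out
  ....F
  .....
  ....F
  ...FT
  F.F.T

....F
.....
....F
...FT
F.F.T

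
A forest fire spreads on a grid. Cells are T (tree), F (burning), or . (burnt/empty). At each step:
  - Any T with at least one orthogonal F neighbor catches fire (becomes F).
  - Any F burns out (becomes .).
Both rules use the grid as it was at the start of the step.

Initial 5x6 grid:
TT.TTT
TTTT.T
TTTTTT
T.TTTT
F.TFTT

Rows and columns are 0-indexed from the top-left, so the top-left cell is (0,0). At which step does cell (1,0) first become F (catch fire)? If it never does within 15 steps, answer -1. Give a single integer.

Step 1: cell (1,0)='T' (+4 fires, +2 burnt)
Step 2: cell (1,0)='T' (+5 fires, +4 burnt)
Step 3: cell (1,0)='F' (+6 fires, +5 burnt)
  -> target ignites at step 3
Step 4: cell (1,0)='.' (+5 fires, +6 burnt)
Step 5: cell (1,0)='.' (+3 fires, +5 burnt)
Step 6: cell (1,0)='.' (+1 fires, +3 burnt)
Step 7: cell (1,0)='.' (+0 fires, +1 burnt)
  fire out at step 7

3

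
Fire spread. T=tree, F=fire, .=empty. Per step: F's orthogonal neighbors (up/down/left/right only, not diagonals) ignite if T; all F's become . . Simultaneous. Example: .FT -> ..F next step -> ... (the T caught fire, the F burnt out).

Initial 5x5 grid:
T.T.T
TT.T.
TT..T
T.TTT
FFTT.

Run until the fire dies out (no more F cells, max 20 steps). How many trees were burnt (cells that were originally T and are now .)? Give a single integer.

Answer: 12

Derivation:
Step 1: +2 fires, +2 burnt (F count now 2)
Step 2: +3 fires, +2 burnt (F count now 3)
Step 3: +3 fires, +3 burnt (F count now 3)
Step 4: +3 fires, +3 burnt (F count now 3)
Step 5: +1 fires, +3 burnt (F count now 1)
Step 6: +0 fires, +1 burnt (F count now 0)
Fire out after step 6
Initially T: 15, now '.': 22
Total burnt (originally-T cells now '.'): 12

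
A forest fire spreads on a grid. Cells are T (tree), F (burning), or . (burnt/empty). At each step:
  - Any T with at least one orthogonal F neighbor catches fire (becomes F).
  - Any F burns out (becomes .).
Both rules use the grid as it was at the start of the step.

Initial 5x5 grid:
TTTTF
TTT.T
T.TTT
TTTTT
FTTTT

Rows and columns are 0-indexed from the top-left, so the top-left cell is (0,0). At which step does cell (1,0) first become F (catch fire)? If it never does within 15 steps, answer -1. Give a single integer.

Step 1: cell (1,0)='T' (+4 fires, +2 burnt)
Step 2: cell (1,0)='T' (+5 fires, +4 burnt)
Step 3: cell (1,0)='F' (+7 fires, +5 burnt)
  -> target ignites at step 3
Step 4: cell (1,0)='.' (+5 fires, +7 burnt)
Step 5: cell (1,0)='.' (+0 fires, +5 burnt)
  fire out at step 5

3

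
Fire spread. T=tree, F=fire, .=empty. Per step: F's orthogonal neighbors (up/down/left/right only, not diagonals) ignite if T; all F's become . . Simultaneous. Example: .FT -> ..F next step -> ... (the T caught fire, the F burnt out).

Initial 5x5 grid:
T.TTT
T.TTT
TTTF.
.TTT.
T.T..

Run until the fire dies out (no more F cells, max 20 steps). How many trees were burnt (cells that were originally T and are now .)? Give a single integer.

Step 1: +3 fires, +1 burnt (F count now 3)
Step 2: +5 fires, +3 burnt (F count now 5)
Step 3: +5 fires, +5 burnt (F count now 5)
Step 4: +1 fires, +5 burnt (F count now 1)
Step 5: +1 fires, +1 burnt (F count now 1)
Step 6: +0 fires, +1 burnt (F count now 0)
Fire out after step 6
Initially T: 16, now '.': 24
Total burnt (originally-T cells now '.'): 15

Answer: 15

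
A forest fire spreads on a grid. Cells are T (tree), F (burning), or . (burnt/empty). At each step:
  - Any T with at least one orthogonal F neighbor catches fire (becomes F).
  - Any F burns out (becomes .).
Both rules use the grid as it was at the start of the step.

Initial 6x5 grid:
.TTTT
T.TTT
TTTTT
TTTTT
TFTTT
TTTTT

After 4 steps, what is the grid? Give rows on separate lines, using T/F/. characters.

Step 1: 4 trees catch fire, 1 burn out
  .TTTT
  T.TTT
  TTTTT
  TFTTT
  F.FTT
  TFTTT
Step 2: 6 trees catch fire, 4 burn out
  .TTTT
  T.TTT
  TFTTT
  F.FTT
  ...FT
  F.FTT
Step 3: 5 trees catch fire, 6 burn out
  .TTTT
  T.TTT
  F.FTT
  ...FT
  ....F
  ...FT
Step 4: 5 trees catch fire, 5 burn out
  .TTTT
  F.FTT
  ...FT
  ....F
  .....
  ....F

.TTTT
F.FTT
...FT
....F
.....
....F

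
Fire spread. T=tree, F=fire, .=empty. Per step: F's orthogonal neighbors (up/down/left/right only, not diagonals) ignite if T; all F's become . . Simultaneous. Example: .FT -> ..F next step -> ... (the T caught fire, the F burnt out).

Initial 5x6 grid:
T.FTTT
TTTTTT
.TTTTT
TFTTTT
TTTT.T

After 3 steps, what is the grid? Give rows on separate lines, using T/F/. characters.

Step 1: 6 trees catch fire, 2 burn out
  T..FTT
  TTFTTT
  .FTTTT
  F.FTTT
  TFTT.T
Step 2: 7 trees catch fire, 6 burn out
  T...FT
  TF.FTT
  ..FTTT
  ...FTT
  F.FT.T
Step 3: 6 trees catch fire, 7 burn out
  T....F
  F...FT
  ...FTT
  ....FT
  ...F.T

T....F
F...FT
...FTT
....FT
...F.T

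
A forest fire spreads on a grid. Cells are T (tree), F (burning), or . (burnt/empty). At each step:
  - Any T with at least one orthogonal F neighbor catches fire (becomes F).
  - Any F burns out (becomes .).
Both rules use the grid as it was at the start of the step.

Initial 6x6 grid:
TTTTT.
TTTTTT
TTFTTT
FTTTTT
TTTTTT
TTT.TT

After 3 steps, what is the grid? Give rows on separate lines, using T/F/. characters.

Step 1: 7 trees catch fire, 2 burn out
  TTTTT.
  TTFTTT
  FF.FTT
  .FFTTT
  FTTTTT
  TTT.TT
Step 2: 9 trees catch fire, 7 burn out
  TTFTT.
  FF.FTT
  ....FT
  ...FTT
  .FFTTT
  FTT.TT
Step 3: 9 trees catch fire, 9 burn out
  FF.FT.
  ....FT
  .....F
  ....FT
  ...FTT
  .FF.TT

FF.FT.
....FT
.....F
....FT
...FTT
.FF.TT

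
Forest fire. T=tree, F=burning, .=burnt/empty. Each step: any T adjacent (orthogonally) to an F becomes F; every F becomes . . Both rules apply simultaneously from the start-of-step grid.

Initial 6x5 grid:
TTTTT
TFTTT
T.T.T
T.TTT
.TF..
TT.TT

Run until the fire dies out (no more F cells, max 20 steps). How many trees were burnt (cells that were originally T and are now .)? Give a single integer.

Step 1: +5 fires, +2 burnt (F count now 5)
Step 2: +7 fires, +5 burnt (F count now 7)
Step 3: +5 fires, +7 burnt (F count now 5)
Step 4: +2 fires, +5 burnt (F count now 2)
Step 5: +0 fires, +2 burnt (F count now 0)
Fire out after step 5
Initially T: 21, now '.': 28
Total burnt (originally-T cells now '.'): 19

Answer: 19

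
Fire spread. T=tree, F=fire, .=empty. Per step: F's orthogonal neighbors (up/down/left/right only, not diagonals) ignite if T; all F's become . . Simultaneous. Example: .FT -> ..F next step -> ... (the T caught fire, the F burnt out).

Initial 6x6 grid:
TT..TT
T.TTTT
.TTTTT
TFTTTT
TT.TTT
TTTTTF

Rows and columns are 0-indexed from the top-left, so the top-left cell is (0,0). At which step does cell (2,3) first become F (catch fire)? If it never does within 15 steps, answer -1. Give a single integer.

Step 1: cell (2,3)='T' (+6 fires, +2 burnt)
Step 2: cell (2,3)='T' (+7 fires, +6 burnt)
Step 3: cell (2,3)='F' (+7 fires, +7 burnt)
  -> target ignites at step 3
Step 4: cell (2,3)='.' (+3 fires, +7 burnt)
Step 5: cell (2,3)='.' (+2 fires, +3 burnt)
Step 6: cell (2,3)='.' (+1 fires, +2 burnt)
Step 7: cell (2,3)='.' (+0 fires, +1 burnt)
  fire out at step 7

3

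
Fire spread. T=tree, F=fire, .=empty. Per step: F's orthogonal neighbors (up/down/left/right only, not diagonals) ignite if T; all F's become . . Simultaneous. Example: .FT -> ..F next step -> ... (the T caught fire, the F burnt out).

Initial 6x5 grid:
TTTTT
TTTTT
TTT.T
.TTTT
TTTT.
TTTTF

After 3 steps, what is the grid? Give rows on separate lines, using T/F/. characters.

Step 1: 1 trees catch fire, 1 burn out
  TTTTT
  TTTTT
  TTT.T
  .TTTT
  TTTT.
  TTTF.
Step 2: 2 trees catch fire, 1 burn out
  TTTTT
  TTTTT
  TTT.T
  .TTTT
  TTTF.
  TTF..
Step 3: 3 trees catch fire, 2 burn out
  TTTTT
  TTTTT
  TTT.T
  .TTFT
  TTF..
  TF...

TTTTT
TTTTT
TTT.T
.TTFT
TTF..
TF...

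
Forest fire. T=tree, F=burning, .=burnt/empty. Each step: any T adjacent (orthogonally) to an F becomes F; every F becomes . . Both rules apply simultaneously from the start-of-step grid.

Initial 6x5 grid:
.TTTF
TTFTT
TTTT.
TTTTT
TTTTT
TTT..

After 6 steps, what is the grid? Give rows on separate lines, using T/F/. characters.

Step 1: 6 trees catch fire, 2 burn out
  .TFF.
  TF.FF
  TTFT.
  TTTTT
  TTTTT
  TTT..
Step 2: 5 trees catch fire, 6 burn out
  .F...
  F....
  TF.F.
  TTFTT
  TTTTT
  TTT..
Step 3: 4 trees catch fire, 5 burn out
  .....
  .....
  F....
  TF.FT
  TTFTT
  TTT..
Step 4: 5 trees catch fire, 4 burn out
  .....
  .....
  .....
  F...F
  TF.FT
  TTF..
Step 5: 3 trees catch fire, 5 burn out
  .....
  .....
  .....
  .....
  F...F
  TF...
Step 6: 1 trees catch fire, 3 burn out
  .....
  .....
  .....
  .....
  .....
  F....

.....
.....
.....
.....
.....
F....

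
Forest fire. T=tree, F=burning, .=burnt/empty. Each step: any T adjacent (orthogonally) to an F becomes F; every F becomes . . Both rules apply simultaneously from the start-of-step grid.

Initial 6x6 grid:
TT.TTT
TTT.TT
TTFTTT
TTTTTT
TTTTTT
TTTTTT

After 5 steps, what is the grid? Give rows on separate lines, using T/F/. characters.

Step 1: 4 trees catch fire, 1 burn out
  TT.TTT
  TTF.TT
  TF.FTT
  TTFTTT
  TTTTTT
  TTTTTT
Step 2: 6 trees catch fire, 4 burn out
  TT.TTT
  TF..TT
  F...FT
  TF.FTT
  TTFTTT
  TTTTTT
Step 3: 9 trees catch fire, 6 burn out
  TF.TTT
  F...FT
  .....F
  F...FT
  TF.FTT
  TTFTTT
Step 4: 8 trees catch fire, 9 burn out
  F..TFT
  .....F
  ......
  .....F
  F...FT
  TF.FTT
Step 5: 5 trees catch fire, 8 burn out
  ...F.F
  ......
  ......
  ......
  .....F
  F...FT

...F.F
......
......
......
.....F
F...FT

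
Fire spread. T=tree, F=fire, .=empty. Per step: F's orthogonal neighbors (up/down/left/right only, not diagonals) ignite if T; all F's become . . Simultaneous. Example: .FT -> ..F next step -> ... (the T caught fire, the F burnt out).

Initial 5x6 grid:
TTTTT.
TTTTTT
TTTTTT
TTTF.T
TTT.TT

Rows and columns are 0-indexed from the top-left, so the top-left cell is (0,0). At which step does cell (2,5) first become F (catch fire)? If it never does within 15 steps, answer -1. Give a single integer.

Step 1: cell (2,5)='T' (+2 fires, +1 burnt)
Step 2: cell (2,5)='T' (+5 fires, +2 burnt)
Step 3: cell (2,5)='F' (+7 fires, +5 burnt)
  -> target ignites at step 3
Step 4: cell (2,5)='.' (+7 fires, +7 burnt)
Step 5: cell (2,5)='.' (+3 fires, +7 burnt)
Step 6: cell (2,5)='.' (+2 fires, +3 burnt)
Step 7: cell (2,5)='.' (+0 fires, +2 burnt)
  fire out at step 7

3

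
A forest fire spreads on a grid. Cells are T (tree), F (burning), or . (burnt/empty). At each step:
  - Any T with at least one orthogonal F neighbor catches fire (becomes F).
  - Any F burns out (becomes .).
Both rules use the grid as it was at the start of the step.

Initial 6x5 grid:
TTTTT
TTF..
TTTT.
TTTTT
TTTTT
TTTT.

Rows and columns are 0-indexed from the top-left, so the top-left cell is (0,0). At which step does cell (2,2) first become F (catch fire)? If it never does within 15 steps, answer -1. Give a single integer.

Step 1: cell (2,2)='F' (+3 fires, +1 burnt)
  -> target ignites at step 1
Step 2: cell (2,2)='.' (+6 fires, +3 burnt)
Step 3: cell (2,2)='.' (+6 fires, +6 burnt)
Step 4: cell (2,2)='.' (+5 fires, +6 burnt)
Step 5: cell (2,2)='.' (+4 fires, +5 burnt)
Step 6: cell (2,2)='.' (+1 fires, +4 burnt)
Step 7: cell (2,2)='.' (+0 fires, +1 burnt)
  fire out at step 7

1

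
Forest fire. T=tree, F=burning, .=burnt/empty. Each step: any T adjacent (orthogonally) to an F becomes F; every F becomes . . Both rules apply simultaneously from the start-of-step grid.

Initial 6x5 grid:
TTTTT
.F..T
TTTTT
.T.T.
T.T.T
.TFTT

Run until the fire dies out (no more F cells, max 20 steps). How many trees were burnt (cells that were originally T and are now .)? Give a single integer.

Answer: 18

Derivation:
Step 1: +5 fires, +2 burnt (F count now 5)
Step 2: +6 fires, +5 burnt (F count now 6)
Step 3: +3 fires, +6 burnt (F count now 3)
Step 4: +3 fires, +3 burnt (F count now 3)
Step 5: +1 fires, +3 burnt (F count now 1)
Step 6: +0 fires, +1 burnt (F count now 0)
Fire out after step 6
Initially T: 19, now '.': 29
Total burnt (originally-T cells now '.'): 18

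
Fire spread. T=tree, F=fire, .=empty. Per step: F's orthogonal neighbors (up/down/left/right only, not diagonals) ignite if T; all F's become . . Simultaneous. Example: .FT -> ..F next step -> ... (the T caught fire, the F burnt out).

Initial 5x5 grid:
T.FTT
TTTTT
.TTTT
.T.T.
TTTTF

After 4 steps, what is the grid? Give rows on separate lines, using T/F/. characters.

Step 1: 3 trees catch fire, 2 burn out
  T..FT
  TTFTT
  .TTTT
  .T.T.
  TTTF.
Step 2: 6 trees catch fire, 3 burn out
  T...F
  TF.FT
  .TFTT
  .T.F.
  TTF..
Step 3: 5 trees catch fire, 6 burn out
  T....
  F...F
  .F.FT
  .T...
  TF...
Step 4: 4 trees catch fire, 5 burn out
  F....
  .....
  ....F
  .F...
  F....

F....
.....
....F
.F...
F....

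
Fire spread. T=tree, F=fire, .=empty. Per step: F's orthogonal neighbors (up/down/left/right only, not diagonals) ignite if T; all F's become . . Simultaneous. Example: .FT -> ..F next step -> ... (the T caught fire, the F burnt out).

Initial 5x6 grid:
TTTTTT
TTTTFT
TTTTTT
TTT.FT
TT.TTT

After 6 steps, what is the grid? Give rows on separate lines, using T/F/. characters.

Step 1: 6 trees catch fire, 2 burn out
  TTTTFT
  TTTF.F
  TTTTFT
  TTT..F
  TT.TFT
Step 2: 7 trees catch fire, 6 burn out
  TTTF.F
  TTF...
  TTTF.F
  TTT...
  TT.F.F
Step 3: 3 trees catch fire, 7 burn out
  TTF...
  TF....
  TTF...
  TTT...
  TT....
Step 4: 4 trees catch fire, 3 burn out
  TF....
  F.....
  TF....
  TTF...
  TT....
Step 5: 3 trees catch fire, 4 burn out
  F.....
  ......
  F.....
  TF....
  TT....
Step 6: 2 trees catch fire, 3 burn out
  ......
  ......
  ......
  F.....
  TF....

......
......
......
F.....
TF....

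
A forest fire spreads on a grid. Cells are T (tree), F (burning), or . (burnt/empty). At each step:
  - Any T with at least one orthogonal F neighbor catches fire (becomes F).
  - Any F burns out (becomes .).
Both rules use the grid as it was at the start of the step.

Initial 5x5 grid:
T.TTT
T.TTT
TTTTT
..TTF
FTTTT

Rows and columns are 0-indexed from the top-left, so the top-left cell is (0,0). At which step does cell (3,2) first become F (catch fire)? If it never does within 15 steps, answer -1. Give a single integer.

Step 1: cell (3,2)='T' (+4 fires, +2 burnt)
Step 2: cell (3,2)='F' (+5 fires, +4 burnt)
  -> target ignites at step 2
Step 3: cell (3,2)='.' (+3 fires, +5 burnt)
Step 4: cell (3,2)='.' (+3 fires, +3 burnt)
Step 5: cell (3,2)='.' (+2 fires, +3 burnt)
Step 6: cell (3,2)='.' (+1 fires, +2 burnt)
Step 7: cell (3,2)='.' (+1 fires, +1 burnt)
Step 8: cell (3,2)='.' (+0 fires, +1 burnt)
  fire out at step 8

2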